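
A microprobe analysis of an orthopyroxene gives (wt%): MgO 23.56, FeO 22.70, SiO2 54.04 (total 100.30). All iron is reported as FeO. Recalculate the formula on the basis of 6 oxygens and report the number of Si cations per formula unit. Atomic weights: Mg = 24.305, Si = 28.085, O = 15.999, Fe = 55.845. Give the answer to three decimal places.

1.999 Si apfu

MgO (M=40.304): mol = 0.58456; Mg = 0.58456, O = 0.58456.
FeO (M=71.844): mol = 0.31596; Fe = 0.31596, O = 0.31596.
SiO2 (M=60.083): mol = 0.89942; Si = 0.89942, O = 1.79884.
ΣO = 2.69936; factor = 6/ΣO = 2.22275.
Si apfu = 0.89942 × 2.22275 = 1.999.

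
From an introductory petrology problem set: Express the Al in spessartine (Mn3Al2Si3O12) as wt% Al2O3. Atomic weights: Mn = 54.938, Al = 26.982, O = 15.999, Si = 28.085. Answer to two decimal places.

20.60 wt%

M(Mn3Al2Si3O12) = 495.021 g/mol; M(Al2O3) = 101.961 g/mol.
Moles Al2O3 per formula unit = 2 Al ÷ 2 = 1.0000.
Al2O3 fraction = (1.0000 × 101.961) / 495.021 = 101.961/495.021 = 0.2060.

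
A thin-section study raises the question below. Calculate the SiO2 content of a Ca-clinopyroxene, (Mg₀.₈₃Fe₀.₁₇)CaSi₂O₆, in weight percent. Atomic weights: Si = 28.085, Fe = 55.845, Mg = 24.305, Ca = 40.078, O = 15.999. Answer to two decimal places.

54.15 wt%

Molar mass of (Mg₀.₈₃Fe₀.₁₇)CaSi₂O₆ = 0.83·24.305 + 0.17·55.845 + 1·40.078 + 2·28.085 + 6·15.999 = 221.909 g/mol.
Each formula unit contains 2 Si, equivalent to 2/1 = 2.0000 mol SiO2.
M(SiO2) = 1×28.085 + 2×15.999 = 60.083 g/mol.
Mass of SiO2 per formula unit = 2.0000 × 60.083 = 120.166 g.
SiO2 wt% = 120.166 / 221.909 × 100 = 54.15%.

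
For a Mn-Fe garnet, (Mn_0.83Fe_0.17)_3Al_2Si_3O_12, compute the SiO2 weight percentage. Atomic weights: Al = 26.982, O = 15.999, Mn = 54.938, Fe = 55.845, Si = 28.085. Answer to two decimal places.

36.38 wt%

Molar mass of (Mn_0.83Fe_0.17)_3Al_2Si_3O_12 = 2.49·54.938 + 0.51·55.845 + 2·26.982 + 3·28.085 + 12·15.999 = 495.484 g/mol.
Each formula unit contains 3 Si, equivalent to 3/1 = 3.0000 mol SiO2.
M(SiO2) = 1×28.085 + 2×15.999 = 60.083 g/mol.
Mass of SiO2 per formula unit = 3.0000 × 60.083 = 180.249 g.
SiO2 wt% = 180.249 / 495.484 × 100 = 36.38%.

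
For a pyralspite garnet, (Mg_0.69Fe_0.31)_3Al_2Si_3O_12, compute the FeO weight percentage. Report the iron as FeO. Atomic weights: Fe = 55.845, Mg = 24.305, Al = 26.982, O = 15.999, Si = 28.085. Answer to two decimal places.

15.45 wt%

Formula mass = 432.454 g/mol.
0.93 Fe → 0.9300 mol FeO per formula unit; M(FeO) = 71.844, so FeO mass = 66.815 g.
66.815/432.454 × 100 = 15.45 wt%.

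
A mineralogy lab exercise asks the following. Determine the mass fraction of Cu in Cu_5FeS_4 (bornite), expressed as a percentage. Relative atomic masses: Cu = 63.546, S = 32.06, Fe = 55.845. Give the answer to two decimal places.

63.32 weight percent

M(Cu_5FeS_4) = 501.815 g/mol.
Cu contributes 5 × 63.546 = 317.730 g per mole.
317.730/501.815 = 0.6332 → 63.32%.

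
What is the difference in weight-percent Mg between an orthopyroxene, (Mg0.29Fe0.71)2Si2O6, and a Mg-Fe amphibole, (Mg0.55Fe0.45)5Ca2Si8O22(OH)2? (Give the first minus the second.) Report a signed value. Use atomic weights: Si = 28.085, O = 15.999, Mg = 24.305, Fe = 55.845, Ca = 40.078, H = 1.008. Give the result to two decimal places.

-1.83 percentage points

M((Mg0.29Fe0.71)2Si2O6) = 245.561 g/mol, so wt% Mg = 14.097/245.561 × 100 = 5.74%.
M((Mg0.55Fe0.45)5Ca2Si8O22(OH)2) = 883.318 g/mol, so wt% Mg = 66.839/883.318 × 100 = 7.57%.
5.74 − 7.57 = -1.83 pp.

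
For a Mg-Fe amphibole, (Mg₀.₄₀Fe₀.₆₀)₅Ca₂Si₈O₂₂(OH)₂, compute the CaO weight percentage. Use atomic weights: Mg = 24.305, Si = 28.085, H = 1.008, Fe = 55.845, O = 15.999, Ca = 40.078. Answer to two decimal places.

M((Mg₀.₄₀Fe₀.₆₀)₅Ca₂Si₈O₂₂(OH)₂) = 906.973 g/mol; M(CaO) = 56.077 g/mol.
Moles CaO per formula unit = 2 Ca ÷ 1 = 2.0000.
CaO fraction = (2.0000 × 56.077) / 906.973 = 112.154/906.973 = 0.1237.

12.37 wt%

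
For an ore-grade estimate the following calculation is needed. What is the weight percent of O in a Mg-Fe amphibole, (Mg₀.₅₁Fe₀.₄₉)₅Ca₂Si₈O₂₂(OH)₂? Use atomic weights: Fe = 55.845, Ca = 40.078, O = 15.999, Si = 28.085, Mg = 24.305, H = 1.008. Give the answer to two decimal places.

43.16 weight percent

Formula mass = 2.55×24.305 + 2.45×55.845 + 2×40.078 + 8×28.085 + 24×15.999 + 2×1.008 = 889.626 g/mol, of which 383.976 g is O.
So O makes up 383.976/889.626 = 0.4316 of the mass, i.e. 43.16%.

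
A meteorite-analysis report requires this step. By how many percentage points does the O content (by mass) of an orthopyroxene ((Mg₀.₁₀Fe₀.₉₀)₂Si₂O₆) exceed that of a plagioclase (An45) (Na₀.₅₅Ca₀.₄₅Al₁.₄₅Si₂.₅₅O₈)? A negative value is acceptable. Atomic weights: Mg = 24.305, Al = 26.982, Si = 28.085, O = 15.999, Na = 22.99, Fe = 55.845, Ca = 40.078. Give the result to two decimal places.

-10.24 percentage points

O in (Mg₀.₁₀Fe₀.₉₀)₂Si₂O₆: molar mass 257.546 g/mol; 6×15.999 = 95.994 g → 37.27 wt%.
O in Na₀.₅₅Ca₀.₄₅Al₁.₄₅Si₂.₅₅O₈: molar mass 269.412 g/mol; 8×15.999 = 127.992 g → 47.51 wt%.
Difference = 37.27 − 47.51 = -10.24 percentage points.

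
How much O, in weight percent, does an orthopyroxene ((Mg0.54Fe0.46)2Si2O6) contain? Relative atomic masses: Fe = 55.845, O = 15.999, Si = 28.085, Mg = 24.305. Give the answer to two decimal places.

Formula mass = 1.08×24.305 + 0.92×55.845 + 2×28.085 + 6×15.999 = 229.791 g/mol, of which 95.994 g is O.
So O makes up 95.994/229.791 = 0.4177 of the mass, i.e. 41.77%.

41.77 weight percent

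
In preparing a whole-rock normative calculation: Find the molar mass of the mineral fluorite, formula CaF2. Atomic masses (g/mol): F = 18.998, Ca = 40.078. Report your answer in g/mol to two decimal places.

78.07 g/mol

Ca: 1 × 40.078 = 40.0780
F: 2 × 18.998 = 37.9960
Summing the contributions gives the formula mass.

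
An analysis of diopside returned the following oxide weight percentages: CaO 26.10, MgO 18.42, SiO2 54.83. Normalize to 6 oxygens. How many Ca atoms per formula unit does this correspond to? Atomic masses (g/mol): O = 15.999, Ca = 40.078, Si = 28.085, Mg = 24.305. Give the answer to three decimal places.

CaO (M=56.077): mol = 0.46543; Ca = 0.46543, O = 0.46543.
MgO (M=40.304): mol = 0.45703; Mg = 0.45703, O = 0.45703.
SiO2 (M=60.083): mol = 0.91257; Si = 0.91257, O = 1.82514.
ΣO = 2.74760; factor = 6/ΣO = 2.18372.
Ca apfu = 0.46543 × 2.18372 = 1.016.

1.016 Ca apfu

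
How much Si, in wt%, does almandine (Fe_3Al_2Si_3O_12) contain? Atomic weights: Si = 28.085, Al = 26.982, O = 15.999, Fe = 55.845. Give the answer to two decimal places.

Formula mass = 3·55.845 + 2·26.982 + 3·28.085 + 12·15.999 = 497.742 g/mol, of which 84.255 g is Si.
So Si makes up 84.255/497.742 = 0.1693 of the mass, i.e. 16.93%.

16.93 wt%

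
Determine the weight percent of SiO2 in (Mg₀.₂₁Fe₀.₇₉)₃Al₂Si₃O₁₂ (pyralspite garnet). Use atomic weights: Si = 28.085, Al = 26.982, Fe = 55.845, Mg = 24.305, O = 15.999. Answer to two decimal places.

37.72 wt%

Formula mass = 477.872 g/mol.
3 Si → 3.0000 mol SiO2 per formula unit; M(SiO2) = 60.083, so SiO2 mass = 180.249 g.
180.249/477.872 × 100 = 37.72 wt%.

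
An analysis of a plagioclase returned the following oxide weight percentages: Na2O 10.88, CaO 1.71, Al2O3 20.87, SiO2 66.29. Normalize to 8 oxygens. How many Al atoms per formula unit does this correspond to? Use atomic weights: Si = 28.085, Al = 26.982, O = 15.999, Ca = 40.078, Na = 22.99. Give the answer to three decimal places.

1.082 Al apfu

10.88 wt% Na2O ÷ 61.979 g/mol = 0.17554 mol, giving 0.35108 Na and 0.17554 O.
1.71 wt% CaO ÷ 56.077 g/mol = 0.03049 mol, giving 0.03049 Ca and 0.03049 O.
20.87 wt% Al2O3 ÷ 101.961 g/mol = 0.20469 mol, giving 0.40938 Al and 0.61407 O.
66.29 wt% SiO2 ÷ 60.083 g/mol = 1.10331 mol, giving 1.10331 Si and 2.20662 O.
Oxygen sums to 3.02672; scaling by 8/3.02672 = 2.64313 puts the formula on 8 O.
Al: 0.40938 × 2.64313 = 1.082 atoms per formula unit.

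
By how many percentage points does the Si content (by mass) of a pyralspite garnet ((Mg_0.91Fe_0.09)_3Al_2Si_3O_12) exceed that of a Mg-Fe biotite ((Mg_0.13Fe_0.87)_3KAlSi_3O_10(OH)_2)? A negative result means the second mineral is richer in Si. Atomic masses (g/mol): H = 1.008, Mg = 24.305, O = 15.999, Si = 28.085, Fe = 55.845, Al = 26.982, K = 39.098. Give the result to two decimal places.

3.60 percentage points

First mineral: 84.255 g Si in 411.638 g formula = 20.47 wt% Si.
Second mineral: 84.255 g Si in 499.573 g formula = 16.87 wt% Si.
20.47% − 16.87% gives a difference of 3.60 percentage points.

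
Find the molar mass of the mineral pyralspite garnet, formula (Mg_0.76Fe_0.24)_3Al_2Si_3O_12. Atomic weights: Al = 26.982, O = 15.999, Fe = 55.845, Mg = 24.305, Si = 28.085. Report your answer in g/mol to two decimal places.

425.83 g/mol

M = 2.28(24.305) + 0.72(55.845) + 2(26.982) + 3(28.085) + 12(15.999)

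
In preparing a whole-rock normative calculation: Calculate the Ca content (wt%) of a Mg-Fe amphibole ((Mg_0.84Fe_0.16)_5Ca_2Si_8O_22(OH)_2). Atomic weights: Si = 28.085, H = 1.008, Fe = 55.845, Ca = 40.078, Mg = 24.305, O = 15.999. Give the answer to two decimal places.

9.57 wt%

Molar mass of (Mg_0.84Fe_0.16)_5Ca_2Si_8O_22(OH)_2: 4.20·24.305 + 0.80·55.845 + 2·40.078 + 8·28.085 + 24·15.999 + 2·1.008 = 837.585 g/mol.
Mass of Ca per formula unit: 2 × 40.078 = 80.156 g.
Weight fraction Ca = 80.156 / 837.585 = 0.0957.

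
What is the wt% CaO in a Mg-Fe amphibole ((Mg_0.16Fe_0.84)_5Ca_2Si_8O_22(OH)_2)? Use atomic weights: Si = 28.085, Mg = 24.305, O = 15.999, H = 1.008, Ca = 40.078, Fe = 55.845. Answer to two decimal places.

M((Mg_0.16Fe_0.84)_5Ca_2Si_8O_22(OH)_2) = 944.821 g/mol; M(CaO) = 56.077 g/mol.
Moles CaO per formula unit = 2 Ca ÷ 1 = 2.0000.
CaO fraction = (2.0000 × 56.077) / 944.821 = 112.154/944.821 = 0.1187.

11.87 wt%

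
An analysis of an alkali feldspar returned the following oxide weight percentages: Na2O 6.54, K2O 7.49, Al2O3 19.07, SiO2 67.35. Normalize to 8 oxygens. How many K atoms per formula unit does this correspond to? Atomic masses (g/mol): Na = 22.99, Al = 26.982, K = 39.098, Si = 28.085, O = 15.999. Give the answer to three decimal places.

0.426 K apfu

Na2O (M=61.979): mol = 0.10552; Na = 0.21104, O = 0.10552.
K2O (M=94.195): mol = 0.07952; K = 0.15904, O = 0.07952.
Al2O3 (M=101.961): mol = 0.18703; Al = 0.37406, O = 0.56109.
SiO2 (M=60.083): mol = 1.12095; Si = 1.12095, O = 2.24190.
ΣO = 2.98803; factor = 8/ΣO = 2.67735.
K apfu = 0.15904 × 2.67735 = 0.426.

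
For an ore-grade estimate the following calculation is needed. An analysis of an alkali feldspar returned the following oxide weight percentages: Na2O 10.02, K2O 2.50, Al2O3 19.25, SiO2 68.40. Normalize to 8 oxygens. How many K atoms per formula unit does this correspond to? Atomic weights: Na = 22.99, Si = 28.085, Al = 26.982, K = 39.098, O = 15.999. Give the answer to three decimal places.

0.140 K apfu

Na2O: 10.02/61.979 = 0.16167 mol → 0.32334 mol Na, 0.16167 mol O.
K2O: 2.50/94.195 = 0.02654 mol → 0.05308 mol K, 0.02654 mol O.
Al2O3: 19.25/101.961 = 0.18880 mol → 0.37760 mol Al, 0.56640 mol O.
SiO2: 68.40/60.083 = 1.13843 mol → 1.13843 mol Si, 2.27686 mol O.
Total oxygen = 3.03147 mol. Normalization factor = 8/3.03147 = 2.63898.
K per 8 O = 0.05308 × 2.63898 = 0.140.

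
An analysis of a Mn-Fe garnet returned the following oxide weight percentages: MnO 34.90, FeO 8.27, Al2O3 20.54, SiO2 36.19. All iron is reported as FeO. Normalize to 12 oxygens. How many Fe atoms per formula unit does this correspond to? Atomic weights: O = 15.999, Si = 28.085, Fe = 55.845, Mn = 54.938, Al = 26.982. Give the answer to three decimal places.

34.90 wt% MnO ÷ 70.937 g/mol = 0.49199 mol, giving 0.49199 Mn and 0.49199 O.
8.27 wt% FeO ÷ 71.844 g/mol = 0.11511 mol, giving 0.11511 Fe and 0.11511 O.
20.54 wt% Al2O3 ÷ 101.961 g/mol = 0.20145 mol, giving 0.40290 Al and 0.60435 O.
36.19 wt% SiO2 ÷ 60.083 g/mol = 0.60233 mol, giving 0.60233 Si and 1.20466 O.
Oxygen sums to 2.41611; scaling by 12/2.41611 = 4.96666 puts the formula on 12 O.
Fe: 0.11511 × 4.96666 = 0.572 atoms per formula unit.

0.572 Fe apfu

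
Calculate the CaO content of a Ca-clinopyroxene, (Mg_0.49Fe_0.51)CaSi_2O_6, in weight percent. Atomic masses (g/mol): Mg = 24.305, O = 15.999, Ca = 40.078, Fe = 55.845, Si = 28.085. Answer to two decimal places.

Formula mass = 232.632 g/mol.
1 Ca → 1.0000 mol CaO per formula unit; M(CaO) = 56.077, so CaO mass = 56.077 g.
56.077/232.632 × 100 = 24.11 wt%.

24.11 wt%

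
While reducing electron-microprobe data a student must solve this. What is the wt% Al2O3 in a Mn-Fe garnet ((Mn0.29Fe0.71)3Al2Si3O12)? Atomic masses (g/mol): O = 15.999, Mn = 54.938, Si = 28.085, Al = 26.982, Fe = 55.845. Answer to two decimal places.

20.52 wt%

M((Mn0.29Fe0.71)3Al2Si3O12) = 496.953 g/mol; M(Al2O3) = 101.961 g/mol.
Moles Al2O3 per formula unit = 2 Al ÷ 2 = 1.0000.
Al2O3 fraction = (1.0000 × 101.961) / 496.953 = 101.961/496.953 = 0.2052.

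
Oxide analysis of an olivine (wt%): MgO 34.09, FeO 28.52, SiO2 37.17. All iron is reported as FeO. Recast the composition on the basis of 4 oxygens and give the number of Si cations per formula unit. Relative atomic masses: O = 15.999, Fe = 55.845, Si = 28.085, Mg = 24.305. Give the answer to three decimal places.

MgO (M=40.304): mol = 0.84582; Mg = 0.84582, O = 0.84582.
FeO (M=71.844): mol = 0.39697; Fe = 0.39697, O = 0.39697.
SiO2 (M=60.083): mol = 0.61864; Si = 0.61864, O = 1.23728.
ΣO = 2.48007; factor = 4/ΣO = 1.61286.
Si apfu = 0.61864 × 1.61286 = 0.998.

0.998 Si apfu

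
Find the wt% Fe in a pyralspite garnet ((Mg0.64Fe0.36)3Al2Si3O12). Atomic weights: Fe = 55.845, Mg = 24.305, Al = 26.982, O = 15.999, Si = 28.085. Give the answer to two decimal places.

13.80 wt%

Formula mass = 1.92·24.305 + 1.08·55.845 + 2·26.982 + 3·28.085 + 12·15.999 = 437.185 g/mol, of which 60.313 g is Fe.
So Fe makes up 60.313/437.185 = 0.1380 of the mass, i.e. 13.80%.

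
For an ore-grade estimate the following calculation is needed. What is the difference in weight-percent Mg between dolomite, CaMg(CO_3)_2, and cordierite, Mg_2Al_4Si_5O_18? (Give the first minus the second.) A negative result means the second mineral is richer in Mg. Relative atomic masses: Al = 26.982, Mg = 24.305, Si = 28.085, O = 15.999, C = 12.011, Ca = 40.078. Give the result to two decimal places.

M(CaMg(CO_3)_2) = 184.399 g/mol, so wt% Mg = 24.305/184.399 × 100 = 13.18%.
M(Mg_2Al_4Si_5O_18) = 584.945 g/mol, so wt% Mg = 48.610/584.945 × 100 = 8.31%.
13.18 − 8.31 = 4.87 pp.

4.87 percentage points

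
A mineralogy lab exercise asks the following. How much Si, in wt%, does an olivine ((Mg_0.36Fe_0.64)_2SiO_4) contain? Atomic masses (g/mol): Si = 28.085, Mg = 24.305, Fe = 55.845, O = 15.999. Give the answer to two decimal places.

15.51 wt%

Molar mass of (Mg_0.36Fe_0.64)_2SiO_4: 0.72·24.305 + 1.28·55.845 + 1·28.085 + 4·15.999 = 181.062 g/mol.
Mass of Si per formula unit: 1 × 28.085 = 28.085 g.
Weight fraction Si = 28.085 / 181.062 = 0.1551.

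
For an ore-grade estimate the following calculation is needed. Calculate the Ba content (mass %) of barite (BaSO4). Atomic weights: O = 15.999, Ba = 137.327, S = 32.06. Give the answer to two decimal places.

58.84 mass %

M(BaSO4) = 233.383 g/mol.
Ba contributes 1 × 137.327 = 137.327 g per mole.
137.327/233.383 = 0.5884 → 58.84%.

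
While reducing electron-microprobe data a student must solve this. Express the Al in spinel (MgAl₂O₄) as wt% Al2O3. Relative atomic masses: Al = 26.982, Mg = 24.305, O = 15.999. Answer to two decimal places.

M(MgAl₂O₄) = 142.265 g/mol; M(Al2O3) = 101.961 g/mol.
Moles Al2O3 per formula unit = 2 Al ÷ 2 = 1.0000.
Al2O3 fraction = (1.0000 × 101.961) / 142.265 = 101.961/142.265 = 0.7167.

71.67 wt%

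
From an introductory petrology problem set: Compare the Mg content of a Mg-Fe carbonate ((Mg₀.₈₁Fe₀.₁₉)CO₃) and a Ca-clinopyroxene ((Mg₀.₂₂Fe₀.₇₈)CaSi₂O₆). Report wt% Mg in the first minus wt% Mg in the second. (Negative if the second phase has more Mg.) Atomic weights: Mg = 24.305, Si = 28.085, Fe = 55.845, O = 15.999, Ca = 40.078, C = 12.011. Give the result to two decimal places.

Mg in (Mg₀.₈₁Fe₀.₁₉)CO₃: molar mass 90.306 g/mol; 0.81×24.305 = 19.687 g → 21.80 wt%.
Mg in (Mg₀.₂₂Fe₀.₇₈)CaSi₂O₆: molar mass 241.148 g/mol; 0.22×24.305 = 5.347 g → 2.22 wt%.
Difference = 21.80 − 2.22 = 19.58 percentage points.

19.58 percentage points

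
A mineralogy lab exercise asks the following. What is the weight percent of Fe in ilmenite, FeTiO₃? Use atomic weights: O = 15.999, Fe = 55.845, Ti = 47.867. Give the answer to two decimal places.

36.81 weight percent

Molar mass of FeTiO₃: 1*55.845 + 1*47.867 + 3*15.999 = 151.709 g/mol.
Mass of Fe per formula unit: 1 × 55.845 = 55.845 g.
Weight fraction Fe = 55.845 / 151.709 = 0.3681.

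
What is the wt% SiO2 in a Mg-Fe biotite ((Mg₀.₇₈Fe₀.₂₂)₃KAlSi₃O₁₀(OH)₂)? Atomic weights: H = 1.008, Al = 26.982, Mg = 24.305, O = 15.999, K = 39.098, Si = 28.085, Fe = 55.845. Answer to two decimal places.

41.15 wt%

Molar mass of (Mg₀.₇₈Fe₀.₂₂)₃KAlSi₃O₁₀(OH)₂ = 2.34·24.305 + 0.66·55.845 + 1·39.098 + 1·26.982 + 3·28.085 + 12·15.999 + 2·1.008 = 438.070 g/mol.
Each formula unit contains 3 Si, equivalent to 3/1 = 3.0000 mol SiO2.
M(SiO2) = 1×28.085 + 2×15.999 = 60.083 g/mol.
Mass of SiO2 per formula unit = 3.0000 × 60.083 = 180.249 g.
SiO2 wt% = 180.249 / 438.070 × 100 = 41.15%.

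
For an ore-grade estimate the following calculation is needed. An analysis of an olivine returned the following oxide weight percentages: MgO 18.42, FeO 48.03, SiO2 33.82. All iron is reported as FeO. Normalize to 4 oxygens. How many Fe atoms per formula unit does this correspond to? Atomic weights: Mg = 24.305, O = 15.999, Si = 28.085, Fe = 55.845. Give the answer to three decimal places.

1.188 Fe apfu

MgO (M=40.304): mol = 0.45703; Mg = 0.45703, O = 0.45703.
FeO (M=71.844): mol = 0.66853; Fe = 0.66853, O = 0.66853.
SiO2 (M=60.083): mol = 0.56289; Si = 0.56289, O = 1.12578.
ΣO = 2.25134; factor = 4/ΣO = 1.77672.
Fe apfu = 0.66853 × 1.77672 = 1.188.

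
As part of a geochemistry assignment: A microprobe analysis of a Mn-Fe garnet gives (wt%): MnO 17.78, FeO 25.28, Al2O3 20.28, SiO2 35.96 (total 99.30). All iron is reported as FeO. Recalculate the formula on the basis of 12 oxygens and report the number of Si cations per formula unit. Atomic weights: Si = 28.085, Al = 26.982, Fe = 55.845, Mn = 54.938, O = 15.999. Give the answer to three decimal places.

MnO: 17.78/70.937 = 0.25064 mol → 0.25064 mol Mn, 0.25064 mol O.
FeO: 25.28/71.844 = 0.35187 mol → 0.35187 mol Fe, 0.35187 mol O.
Al2O3: 20.28/101.961 = 0.19890 mol → 0.39780 mol Al, 0.59670 mol O.
SiO2: 35.96/60.083 = 0.59851 mol → 0.59851 mol Si, 1.19702 mol O.
Total oxygen = 2.39623 mol. Normalization factor = 12/2.39623 = 5.00787.
Si per 12 O = 0.59851 × 5.00787 = 2.997.

2.997 Si apfu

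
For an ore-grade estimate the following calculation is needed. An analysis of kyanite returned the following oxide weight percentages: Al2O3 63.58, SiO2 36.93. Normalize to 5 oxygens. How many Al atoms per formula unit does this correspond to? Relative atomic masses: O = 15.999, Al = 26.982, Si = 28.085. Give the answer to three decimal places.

63.58 wt% Al2O3 ÷ 101.961 g/mol = 0.62357 mol, giving 1.24714 Al and 1.87071 O.
36.93 wt% SiO2 ÷ 60.083 g/mol = 0.61465 mol, giving 0.61465 Si and 1.22930 O.
Oxygen sums to 3.10001; scaling by 5/3.10001 = 1.61290 puts the formula on 5 O.
Al: 1.24714 × 1.61290 = 2.012 atoms per formula unit.

2.012 Al apfu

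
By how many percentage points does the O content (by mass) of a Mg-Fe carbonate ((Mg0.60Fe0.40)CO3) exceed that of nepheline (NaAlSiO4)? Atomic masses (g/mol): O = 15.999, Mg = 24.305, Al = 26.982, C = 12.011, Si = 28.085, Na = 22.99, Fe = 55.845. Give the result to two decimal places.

M((Mg0.60Fe0.40)CO3) = 96.929 g/mol, so wt% O = 47.997/96.929 × 100 = 49.52%.
M(NaAlSiO4) = 142.053 g/mol, so wt% O = 63.996/142.053 × 100 = 45.05%.
49.52 − 45.05 = 4.47 pp.

4.47 percentage points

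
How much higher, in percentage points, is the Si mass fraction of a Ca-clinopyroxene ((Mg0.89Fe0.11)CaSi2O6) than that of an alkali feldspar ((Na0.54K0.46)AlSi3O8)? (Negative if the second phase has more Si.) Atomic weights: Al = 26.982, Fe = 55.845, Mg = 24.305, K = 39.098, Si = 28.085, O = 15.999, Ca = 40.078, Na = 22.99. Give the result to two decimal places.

Si in (Mg0.89Fe0.11)CaSi2O6: molar mass 220.016 g/mol; 2×28.085 = 56.170 g → 25.53 wt%.
Si in (Na0.54K0.46)AlSi3O8: molar mass 269.629 g/mol; 3×28.085 = 84.255 g → 31.25 wt%.
Difference = 25.53 − 31.25 = -5.72 percentage points.

-5.72 percentage points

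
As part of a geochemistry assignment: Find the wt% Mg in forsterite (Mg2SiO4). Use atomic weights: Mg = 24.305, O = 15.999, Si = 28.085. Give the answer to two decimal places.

M(Mg2SiO4) = 140.691 g/mol.
Mg contributes 2 × 24.305 = 48.610 g per mole.
48.610/140.691 = 0.3455 → 34.55%.

34.55 wt%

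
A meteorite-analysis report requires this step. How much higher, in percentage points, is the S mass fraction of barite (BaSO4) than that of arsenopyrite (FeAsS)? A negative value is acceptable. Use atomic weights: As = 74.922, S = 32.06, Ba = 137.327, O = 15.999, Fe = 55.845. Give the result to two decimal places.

-5.95 percentage points

First mineral: 32.060 g S in 233.383 g formula = 13.74 wt% S.
Second mineral: 32.060 g S in 162.827 g formula = 19.69 wt% S.
13.74% − 19.69% gives a difference of -5.95 percentage points.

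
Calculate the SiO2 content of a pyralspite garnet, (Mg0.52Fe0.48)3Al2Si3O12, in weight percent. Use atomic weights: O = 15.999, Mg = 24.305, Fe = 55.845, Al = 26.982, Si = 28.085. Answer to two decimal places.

40.19 wt%

Molar mass of (Mg0.52Fe0.48)3Al2Si3O12 = 1.56×24.305 + 1.44×55.845 + 2×26.982 + 3×28.085 + 12×15.999 = 448.540 g/mol.
Each formula unit contains 3 Si, equivalent to 3/1 = 3.0000 mol SiO2.
M(SiO2) = 1×28.085 + 2×15.999 = 60.083 g/mol.
Mass of SiO2 per formula unit = 3.0000 × 60.083 = 180.249 g.
SiO2 wt% = 180.249 / 448.540 × 100 = 40.19%.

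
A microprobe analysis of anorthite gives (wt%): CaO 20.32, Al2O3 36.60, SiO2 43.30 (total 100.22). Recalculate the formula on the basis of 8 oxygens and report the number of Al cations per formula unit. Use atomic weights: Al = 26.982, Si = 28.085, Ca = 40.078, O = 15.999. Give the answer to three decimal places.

CaO: 20.32/56.077 = 0.36236 mol → 0.36236 mol Ca, 0.36236 mol O.
Al2O3: 36.60/101.961 = 0.35896 mol → 0.71792 mol Al, 1.07688 mol O.
SiO2: 43.30/60.083 = 0.72067 mol → 0.72067 mol Si, 1.44134 mol O.
Total oxygen = 2.88058 mol. Normalization factor = 8/2.88058 = 2.77722.
Al per 8 O = 0.71792 × 2.77722 = 1.994.

1.994 Al apfu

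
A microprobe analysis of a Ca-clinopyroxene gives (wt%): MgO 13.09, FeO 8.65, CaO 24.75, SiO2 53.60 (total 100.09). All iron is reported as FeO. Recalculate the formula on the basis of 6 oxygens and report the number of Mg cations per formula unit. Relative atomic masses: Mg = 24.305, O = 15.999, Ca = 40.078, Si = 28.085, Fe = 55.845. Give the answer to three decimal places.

0.730 Mg apfu

MgO: 13.09/40.304 = 0.32478 mol → 0.32478 mol Mg, 0.32478 mol O.
FeO: 8.65/71.844 = 0.12040 mol → 0.12040 mol Fe, 0.12040 mol O.
CaO: 24.75/56.077 = 0.44136 mol → 0.44136 mol Ca, 0.44136 mol O.
SiO2: 53.60/60.083 = 0.89210 mol → 0.89210 mol Si, 1.78420 mol O.
Total oxygen = 2.67074 mol. Normalization factor = 6/2.67074 = 2.24657.
Mg per 6 O = 0.32478 × 2.24657 = 0.730.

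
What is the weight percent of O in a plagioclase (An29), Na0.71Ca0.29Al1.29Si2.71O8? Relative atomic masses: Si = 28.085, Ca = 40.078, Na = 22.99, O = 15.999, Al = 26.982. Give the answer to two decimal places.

Molar mass of Na0.71Ca0.29Al1.29Si2.71O8: 0.71*22.99 + 0.29*40.078 + 1.29*26.982 + 2.71*28.085 + 8*15.999 = 266.855 g/mol.
Mass of O per formula unit: 8 × 15.999 = 127.992 g.
Weight fraction O = 127.992 / 266.855 = 0.4796.

47.96 wt%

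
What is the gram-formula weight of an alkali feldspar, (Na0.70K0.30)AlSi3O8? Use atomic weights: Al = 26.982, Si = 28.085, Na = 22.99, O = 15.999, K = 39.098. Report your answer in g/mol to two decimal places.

267.05 g/mol

Na: 0.70 × 22.99 = 16.0930
K: 0.30 × 39.098 = 11.7294
Al: 1 × 26.982 = 26.9820
Si: 3 × 28.085 = 84.2550
O: 8 × 15.999 = 127.9920
Summing the contributions gives the formula mass.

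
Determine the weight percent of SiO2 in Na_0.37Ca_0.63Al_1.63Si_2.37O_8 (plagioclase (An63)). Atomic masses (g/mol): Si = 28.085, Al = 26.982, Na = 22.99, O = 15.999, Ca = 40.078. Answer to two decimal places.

M(Na_0.37Ca_0.63Al_1.63Si_2.37O_8) = 272.290 g/mol; M(SiO2) = 60.083 g/mol.
Moles SiO2 per formula unit = 2.37 Si ÷ 1 = 2.3700.
SiO2 fraction = (2.3700 × 60.083) / 272.290 = 142.397/272.290 = 0.5230.

52.30 wt%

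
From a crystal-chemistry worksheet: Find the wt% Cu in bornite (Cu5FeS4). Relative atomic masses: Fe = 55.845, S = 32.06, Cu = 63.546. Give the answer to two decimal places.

Formula mass = 5*63.546 + 1*55.845 + 4*32.06 = 501.815 g/mol, of which 317.730 g is Cu.
So Cu makes up 317.730/501.815 = 0.6332 of the mass, i.e. 63.32%.

63.32 wt%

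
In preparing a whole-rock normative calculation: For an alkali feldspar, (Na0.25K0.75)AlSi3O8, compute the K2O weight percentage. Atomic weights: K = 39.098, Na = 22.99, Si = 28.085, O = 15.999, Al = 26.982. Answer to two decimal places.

12.88 wt%

Molar mass of (Na0.25K0.75)AlSi3O8 = 0.25*22.99 + 0.75*39.098 + 1*26.982 + 3*28.085 + 8*15.999 = 274.300 g/mol.
Each formula unit contains 0.75 K, equivalent to 0.75/2 = 0.3750 mol K2O.
M(K2O) = 2×39.098 + 1×15.999 = 94.195 g/mol.
Mass of K2O per formula unit = 0.3750 × 94.195 = 35.323 g.
K2O wt% = 35.323 / 274.300 × 100 = 12.88%.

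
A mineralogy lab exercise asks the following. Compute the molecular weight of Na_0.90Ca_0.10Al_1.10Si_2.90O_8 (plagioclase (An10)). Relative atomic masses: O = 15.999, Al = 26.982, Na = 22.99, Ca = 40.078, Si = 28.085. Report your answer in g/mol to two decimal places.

263.82 g/mol

M = 0.90(22.99) + 0.10(40.078) + 1.10(26.982) + 2.90(28.085) + 8(15.999)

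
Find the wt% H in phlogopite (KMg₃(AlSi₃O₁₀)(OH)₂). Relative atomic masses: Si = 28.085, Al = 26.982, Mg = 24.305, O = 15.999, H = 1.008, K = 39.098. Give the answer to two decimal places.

0.48 mass %

M(KMg₃(AlSi₃O₁₀)(OH)₂) = 417.254 g/mol.
H contributes 2 × 1.008 = 2.016 g per mole.
2.016/417.254 = 0.0048 → 0.48%.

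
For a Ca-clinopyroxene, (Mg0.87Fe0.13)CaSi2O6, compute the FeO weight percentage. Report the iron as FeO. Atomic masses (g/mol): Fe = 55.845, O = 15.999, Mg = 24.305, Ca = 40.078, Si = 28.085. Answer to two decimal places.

Formula mass = 220.647 g/mol.
0.13 Fe → 0.1300 mol FeO per formula unit; M(FeO) = 71.844, so FeO mass = 9.340 g.
9.340/220.647 × 100 = 4.23 wt%.

4.23 wt%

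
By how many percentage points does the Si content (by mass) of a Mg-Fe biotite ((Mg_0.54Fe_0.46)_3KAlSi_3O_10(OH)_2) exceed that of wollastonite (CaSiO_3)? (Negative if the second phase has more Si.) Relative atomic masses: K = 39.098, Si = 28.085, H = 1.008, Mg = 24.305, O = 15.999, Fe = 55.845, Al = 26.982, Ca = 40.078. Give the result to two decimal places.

-5.89 percentage points

Si in (Mg_0.54Fe_0.46)_3KAlSi_3O_10(OH)_2: molar mass 460.779 g/mol; 3×28.085 = 84.255 g → 18.29 wt%.
Si in CaSiO_3: molar mass 116.160 g/mol; 1×28.085 = 28.085 g → 24.18 wt%.
Difference = 18.29 − 24.18 = -5.89 percentage points.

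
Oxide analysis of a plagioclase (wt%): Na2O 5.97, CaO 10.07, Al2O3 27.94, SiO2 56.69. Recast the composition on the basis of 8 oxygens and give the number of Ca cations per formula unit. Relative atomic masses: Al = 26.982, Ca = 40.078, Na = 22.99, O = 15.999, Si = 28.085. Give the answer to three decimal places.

Na2O: 5.97/61.979 = 0.09632 mol → 0.19264 mol Na, 0.09632 mol O.
CaO: 10.07/56.077 = 0.17957 mol → 0.17957 mol Ca, 0.17957 mol O.
Al2O3: 27.94/101.961 = 0.27403 mol → 0.54806 mol Al, 0.82209 mol O.
SiO2: 56.69/60.083 = 0.94353 mol → 0.94353 mol Si, 1.88706 mol O.
Total oxygen = 2.98504 mol. Normalization factor = 8/2.98504 = 2.68003.
Ca per 8 O = 0.17957 × 2.68003 = 0.481.

0.481 Ca apfu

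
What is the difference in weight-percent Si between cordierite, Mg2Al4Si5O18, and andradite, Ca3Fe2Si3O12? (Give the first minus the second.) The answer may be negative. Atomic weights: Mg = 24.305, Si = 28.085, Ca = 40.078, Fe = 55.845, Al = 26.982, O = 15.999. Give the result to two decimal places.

7.43 percentage points

First mineral: 140.425 g Si in 584.945 g formula = 24.01 wt% Si.
Second mineral: 84.255 g Si in 508.167 g formula = 16.58 wt% Si.
24.01% − 16.58% gives a difference of 7.43 percentage points.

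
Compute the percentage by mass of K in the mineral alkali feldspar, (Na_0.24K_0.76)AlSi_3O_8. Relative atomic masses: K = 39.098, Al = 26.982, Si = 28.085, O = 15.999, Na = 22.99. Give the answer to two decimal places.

10.83 weight percent

Formula mass = 0.24·22.99 + 0.76·39.098 + 1·26.982 + 3·28.085 + 8·15.999 = 274.461 g/mol, of which 29.714 g is K.
So K makes up 29.714/274.461 = 0.1083 of the mass, i.e. 10.83%.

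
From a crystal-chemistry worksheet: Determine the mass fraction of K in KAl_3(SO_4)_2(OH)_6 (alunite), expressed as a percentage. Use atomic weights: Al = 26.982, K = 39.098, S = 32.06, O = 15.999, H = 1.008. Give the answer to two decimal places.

M(KAl_3(SO_4)_2(OH)_6) = 414.198 g/mol.
K contributes 1 × 39.098 = 39.098 g per mole.
39.098/414.198 = 0.0944 → 9.44%.

9.44 wt%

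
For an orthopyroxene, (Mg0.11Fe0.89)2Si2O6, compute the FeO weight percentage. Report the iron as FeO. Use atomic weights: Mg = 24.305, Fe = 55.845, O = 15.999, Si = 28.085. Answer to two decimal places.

49.78 wt%

Formula mass = 256.915 g/mol.
1.78 Fe → 1.7800 mol FeO per formula unit; M(FeO) = 71.844, so FeO mass = 127.882 g.
127.882/256.915 × 100 = 49.78 wt%.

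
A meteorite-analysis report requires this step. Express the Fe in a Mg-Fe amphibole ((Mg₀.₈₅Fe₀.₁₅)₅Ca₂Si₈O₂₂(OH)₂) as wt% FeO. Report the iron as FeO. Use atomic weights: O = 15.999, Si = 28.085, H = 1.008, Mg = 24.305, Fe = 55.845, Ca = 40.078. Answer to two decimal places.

6.45 wt%

M((Mg₀.₈₅Fe₀.₁₅)₅Ca₂Si₈O₂₂(OH)₂) = 836.008 g/mol; M(FeO) = 71.844 g/mol.
Moles FeO per formula unit = 0.75 Fe ÷ 1 = 0.7500.
FeO fraction = (0.7500 × 71.844) / 836.008 = 53.883/836.008 = 0.0645.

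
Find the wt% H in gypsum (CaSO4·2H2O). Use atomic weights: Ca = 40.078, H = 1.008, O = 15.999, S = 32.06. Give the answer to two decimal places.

Formula mass = 1·40.078 + 1·32.06 + 6·15.999 + 4·1.008 = 172.164 g/mol, of which 4.032 g is H.
So H makes up 4.032/172.164 = 0.0234 of the mass, i.e. 2.34%.

2.34 wt%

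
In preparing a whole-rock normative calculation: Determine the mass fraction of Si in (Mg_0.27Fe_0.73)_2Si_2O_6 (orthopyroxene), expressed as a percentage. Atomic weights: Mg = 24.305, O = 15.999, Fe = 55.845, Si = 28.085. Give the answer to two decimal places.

M((Mg_0.27Fe_0.73)_2Si_2O_6) = 246.822 g/mol.
Si contributes 2 × 28.085 = 56.170 g per mole.
56.170/246.822 = 0.2276 → 22.76%.

22.76 mass %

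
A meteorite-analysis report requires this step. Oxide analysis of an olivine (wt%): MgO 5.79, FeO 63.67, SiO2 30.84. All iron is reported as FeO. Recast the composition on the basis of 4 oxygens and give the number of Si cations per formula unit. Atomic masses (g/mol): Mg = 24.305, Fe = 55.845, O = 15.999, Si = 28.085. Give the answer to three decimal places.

0.998 Si apfu

MgO: 5.79/40.304 = 0.14366 mol → 0.14366 mol Mg, 0.14366 mol O.
FeO: 63.67/71.844 = 0.88623 mol → 0.88623 mol Fe, 0.88623 mol O.
SiO2: 30.84/60.083 = 0.51329 mol → 0.51329 mol Si, 1.02658 mol O.
Total oxygen = 2.05647 mol. Normalization factor = 4/2.05647 = 1.94508.
Si per 4 O = 0.51329 × 1.94508 = 0.998.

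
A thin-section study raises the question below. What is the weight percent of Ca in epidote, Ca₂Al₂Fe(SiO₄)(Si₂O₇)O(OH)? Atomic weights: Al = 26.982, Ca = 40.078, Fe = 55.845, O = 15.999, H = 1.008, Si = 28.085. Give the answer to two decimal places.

16.59 weight percent

Molar mass of Ca₂Al₂Fe(SiO₄)(Si₂O₇)O(OH): 2*40.078 + 2*26.982 + 1*55.845 + 3*28.085 + 13*15.999 + 1*1.008 = 483.215 g/mol.
Mass of Ca per formula unit: 2 × 40.078 = 80.156 g.
Weight fraction Ca = 80.156 / 483.215 = 0.1659.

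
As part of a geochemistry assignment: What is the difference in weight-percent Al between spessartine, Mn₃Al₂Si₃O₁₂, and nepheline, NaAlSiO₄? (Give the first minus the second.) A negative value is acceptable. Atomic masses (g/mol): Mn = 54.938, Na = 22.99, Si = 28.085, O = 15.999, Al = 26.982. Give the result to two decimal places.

-8.09 percentage points

M(Mn₃Al₂Si₃O₁₂) = 495.021 g/mol, so wt% Al = 53.964/495.021 × 100 = 10.90%.
M(NaAlSiO₄) = 142.053 g/mol, so wt% Al = 26.982/142.053 × 100 = 18.99%.
10.90 − 18.99 = -8.09 pp.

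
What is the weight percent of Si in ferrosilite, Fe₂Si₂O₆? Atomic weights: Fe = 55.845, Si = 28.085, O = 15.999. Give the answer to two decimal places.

Molar mass of Fe₂Si₂O₆: 2·55.845 + 2·28.085 + 6·15.999 = 263.854 g/mol.
Mass of Si per formula unit: 2 × 28.085 = 56.170 g.
Weight fraction Si = 56.170 / 263.854 = 0.2129.

21.29 wt%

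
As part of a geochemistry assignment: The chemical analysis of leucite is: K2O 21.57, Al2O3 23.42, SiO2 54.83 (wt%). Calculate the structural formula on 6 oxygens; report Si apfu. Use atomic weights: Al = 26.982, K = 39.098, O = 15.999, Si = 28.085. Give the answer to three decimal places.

1.996 Si apfu

K2O (M=94.195): mol = 0.22899; K = 0.45798, O = 0.22899.
Al2O3 (M=101.961): mol = 0.22970; Al = 0.45940, O = 0.68910.
SiO2 (M=60.083): mol = 0.91257; Si = 0.91257, O = 1.82514.
ΣO = 2.74323; factor = 6/ΣO = 2.18720.
Si apfu = 0.91257 × 2.18720 = 1.996.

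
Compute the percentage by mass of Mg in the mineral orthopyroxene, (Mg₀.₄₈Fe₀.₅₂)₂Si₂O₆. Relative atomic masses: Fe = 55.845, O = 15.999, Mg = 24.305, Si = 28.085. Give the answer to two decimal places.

9.99 wt%

Formula mass = 0.96*24.305 + 1.04*55.845 + 2*28.085 + 6*15.999 = 233.576 g/mol, of which 23.333 g is Mg.
So Mg makes up 23.333/233.576 = 0.0999 of the mass, i.e. 9.99%.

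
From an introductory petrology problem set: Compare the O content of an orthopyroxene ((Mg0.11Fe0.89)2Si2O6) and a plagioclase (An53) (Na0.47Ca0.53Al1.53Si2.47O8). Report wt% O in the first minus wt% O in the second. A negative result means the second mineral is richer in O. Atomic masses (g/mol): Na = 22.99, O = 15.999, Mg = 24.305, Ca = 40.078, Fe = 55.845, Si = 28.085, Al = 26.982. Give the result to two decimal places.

O in (Mg0.11Fe0.89)2Si2O6: molar mass 256.915 g/mol; 6×15.999 = 95.994 g → 37.36 wt%.
O in Na0.47Ca0.53Al1.53Si2.47O8: molar mass 270.691 g/mol; 8×15.999 = 127.992 g → 47.28 wt%.
Difference = 37.36 − 47.28 = -9.92 percentage points.

-9.92 percentage points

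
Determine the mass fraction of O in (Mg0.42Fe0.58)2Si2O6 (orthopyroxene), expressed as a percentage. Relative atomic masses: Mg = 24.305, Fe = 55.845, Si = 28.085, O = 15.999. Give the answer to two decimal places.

Formula mass = 0.84·24.305 + 1.16·55.845 + 2·28.085 + 6·15.999 = 237.360 g/mol, of which 95.994 g is O.
So O makes up 95.994/237.360 = 0.4044 of the mass, i.e. 40.44%.

40.44 mass %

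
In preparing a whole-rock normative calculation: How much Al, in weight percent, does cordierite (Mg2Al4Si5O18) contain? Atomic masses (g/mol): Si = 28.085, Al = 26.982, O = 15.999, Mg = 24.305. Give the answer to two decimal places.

Molar mass of Mg2Al4Si5O18: 2*24.305 + 4*26.982 + 5*28.085 + 18*15.999 = 584.945 g/mol.
Mass of Al per formula unit: 4 × 26.982 = 107.928 g.
Weight fraction Al = 107.928 / 584.945 = 0.1845.

18.45 weight percent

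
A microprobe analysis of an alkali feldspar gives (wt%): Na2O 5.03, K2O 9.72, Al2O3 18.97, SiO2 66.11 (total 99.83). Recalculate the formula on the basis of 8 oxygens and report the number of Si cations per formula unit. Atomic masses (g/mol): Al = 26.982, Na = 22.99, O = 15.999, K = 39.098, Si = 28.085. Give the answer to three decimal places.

2.991 Si apfu

5.03 wt% Na2O ÷ 61.979 g/mol = 0.08116 mol, giving 0.16232 Na and 0.08116 O.
9.72 wt% K2O ÷ 94.195 g/mol = 0.10319 mol, giving 0.20638 K and 0.10319 O.
18.97 wt% Al2O3 ÷ 101.961 g/mol = 0.18605 mol, giving 0.37210 Al and 0.55815 O.
66.11 wt% SiO2 ÷ 60.083 g/mol = 1.10031 mol, giving 1.10031 Si and 2.20062 O.
Oxygen sums to 2.94312; scaling by 8/2.94312 = 2.71820 puts the formula on 8 O.
Si: 1.10031 × 2.71820 = 2.991 atoms per formula unit.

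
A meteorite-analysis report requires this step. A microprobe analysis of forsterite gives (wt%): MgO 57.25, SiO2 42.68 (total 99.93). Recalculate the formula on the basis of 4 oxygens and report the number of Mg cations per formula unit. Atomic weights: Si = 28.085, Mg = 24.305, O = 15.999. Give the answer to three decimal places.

MgO: 57.25/40.304 = 1.42045 mol → 1.42045 mol Mg, 1.42045 mol O.
SiO2: 42.68/60.083 = 0.71035 mol → 0.71035 mol Si, 1.42070 mol O.
Total oxygen = 2.84115 mol. Normalization factor = 4/2.84115 = 1.40788.
Mg per 4 O = 1.42045 × 1.40788 = 2.000.

2.000 Mg apfu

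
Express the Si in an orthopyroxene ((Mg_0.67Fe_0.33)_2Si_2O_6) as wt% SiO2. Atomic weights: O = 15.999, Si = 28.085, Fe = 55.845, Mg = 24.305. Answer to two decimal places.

Formula mass = 221.590 g/mol.
2 Si → 2.0000 mol SiO2 per formula unit; M(SiO2) = 60.083, so SiO2 mass = 120.166 g.
120.166/221.590 × 100 = 54.23 wt%.

54.23 wt%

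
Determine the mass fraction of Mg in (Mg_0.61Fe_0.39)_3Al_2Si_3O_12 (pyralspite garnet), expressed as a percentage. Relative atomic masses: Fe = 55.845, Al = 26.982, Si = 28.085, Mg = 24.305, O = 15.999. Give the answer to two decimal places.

Formula mass = 1.83×24.305 + 1.17×55.845 + 2×26.982 + 3×28.085 + 12×15.999 = 440.024 g/mol, of which 44.478 g is Mg.
So Mg makes up 44.478/440.024 = 0.1011 of the mass, i.e. 10.11%.

10.11 mass %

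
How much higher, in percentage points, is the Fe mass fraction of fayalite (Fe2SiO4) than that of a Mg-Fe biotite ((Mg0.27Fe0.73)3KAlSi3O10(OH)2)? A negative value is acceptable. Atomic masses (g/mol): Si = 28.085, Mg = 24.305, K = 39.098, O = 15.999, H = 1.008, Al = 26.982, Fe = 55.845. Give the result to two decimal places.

29.66 percentage points

M(Fe2SiO4) = 203.771 g/mol, so wt% Fe = 111.690/203.771 × 100 = 54.81%.
M((Mg0.27Fe0.73)3KAlSi3O10(OH)2) = 486.327 g/mol, so wt% Fe = 122.301/486.327 × 100 = 25.15%.
54.81 − 25.15 = 29.66 pp.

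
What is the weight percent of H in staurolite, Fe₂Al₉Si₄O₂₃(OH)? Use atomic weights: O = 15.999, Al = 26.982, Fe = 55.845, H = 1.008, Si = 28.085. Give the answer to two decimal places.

0.12 mass %

M(Fe₂Al₉Si₄O₂₃(OH)) = 851.852 g/mol.
H contributes 1 × 1.008 = 1.008 g per mole.
1.008/851.852 = 0.0012 → 0.12%.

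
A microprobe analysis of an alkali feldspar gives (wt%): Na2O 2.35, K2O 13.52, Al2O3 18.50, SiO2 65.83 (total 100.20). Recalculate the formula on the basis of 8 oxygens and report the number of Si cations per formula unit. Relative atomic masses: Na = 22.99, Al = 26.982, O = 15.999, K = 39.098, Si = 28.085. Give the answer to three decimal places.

2.35 wt% Na2O ÷ 61.979 g/mol = 0.03792 mol, giving 0.07584 Na and 0.03792 O.
13.52 wt% K2O ÷ 94.195 g/mol = 0.14353 mol, giving 0.28706 K and 0.14353 O.
18.50 wt% Al2O3 ÷ 101.961 g/mol = 0.18144 mol, giving 0.36288 Al and 0.54432 O.
65.83 wt% SiO2 ÷ 60.083 g/mol = 1.09565 mol, giving 1.09565 Si and 2.19130 O.
Oxygen sums to 2.91707; scaling by 8/2.91707 = 2.74248 puts the formula on 8 O.
Si: 1.09565 × 2.74248 = 3.005 atoms per formula unit.

3.005 Si apfu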